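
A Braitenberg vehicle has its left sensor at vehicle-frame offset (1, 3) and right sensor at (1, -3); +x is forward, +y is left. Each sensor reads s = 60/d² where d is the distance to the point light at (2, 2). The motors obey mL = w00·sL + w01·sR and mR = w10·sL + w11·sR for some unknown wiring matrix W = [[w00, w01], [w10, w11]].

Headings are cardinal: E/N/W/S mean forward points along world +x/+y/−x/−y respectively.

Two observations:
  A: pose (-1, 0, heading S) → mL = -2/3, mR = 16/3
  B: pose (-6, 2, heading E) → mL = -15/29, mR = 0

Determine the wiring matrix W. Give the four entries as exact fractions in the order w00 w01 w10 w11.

0 -1/2 1 -1

obs A: pose=(-1,0,S) → sL=20/3, sR=4/3, mL=-2/3, mR=16/3
obs B: pose=(-6,2,E) → sL=30/29, sR=30/29, mL=-15/29, mR=0
sensor matrix S = [[20/3, 4/3], [30/29, 30/29]]; det S = 160/29
solve [mL_A; mL_B] = S·[w00; w01] and [mR_A; mR_B] = S·[w10; w11]:
  w00 = 0, w01 = -1/2, w10 = 1, w11 = -1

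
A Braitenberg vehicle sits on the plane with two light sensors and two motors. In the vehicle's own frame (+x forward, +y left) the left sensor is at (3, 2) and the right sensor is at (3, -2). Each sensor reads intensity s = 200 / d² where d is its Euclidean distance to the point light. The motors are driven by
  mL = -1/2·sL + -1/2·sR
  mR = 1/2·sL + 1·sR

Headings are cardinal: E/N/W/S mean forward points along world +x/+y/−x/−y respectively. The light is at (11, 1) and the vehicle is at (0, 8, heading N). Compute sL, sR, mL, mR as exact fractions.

left sensor world pos  = (-2, 11); dL² = 269
right sensor world pos = (2, 11); dR² = 181
sL = 200/269 = 200/269
sR = 200/181 = 200/181
mL = -1/2·sL + -1/2·sR = -45000/48689
mR = 1/2·sL + 1·sR = 71900/48689

200/269 200/181 -45000/48689 71900/48689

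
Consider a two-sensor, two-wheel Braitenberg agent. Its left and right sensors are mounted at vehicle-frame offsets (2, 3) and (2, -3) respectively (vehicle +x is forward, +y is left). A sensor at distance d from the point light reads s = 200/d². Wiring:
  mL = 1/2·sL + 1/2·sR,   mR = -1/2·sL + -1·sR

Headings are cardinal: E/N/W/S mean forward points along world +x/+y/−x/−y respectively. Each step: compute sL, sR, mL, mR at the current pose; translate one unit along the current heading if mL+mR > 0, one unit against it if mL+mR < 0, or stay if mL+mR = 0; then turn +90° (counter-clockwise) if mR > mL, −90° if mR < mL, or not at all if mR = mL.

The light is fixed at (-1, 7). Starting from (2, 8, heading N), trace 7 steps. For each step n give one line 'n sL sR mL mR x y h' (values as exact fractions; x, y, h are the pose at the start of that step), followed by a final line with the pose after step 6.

0 200/9 40/9 40/3 -140/9 2 8 N
1 100/17 100/17 100/17 -150/17 2 7 E
2 200/29 40 680/29 -1260/29 1 7 S
3 50 25/2 125/4 -75/2 1 8 W
4 200/9 40/9 40/3 -140/9 2 8 N
5 100/17 100/17 100/17 -150/17 2 7 E
6 200/29 40 680/29 -1260/29 1 7 S
final 1 8 W

n=0: pose=(2,8,N); sL=200/9, sR=40/9; mL=40/3, mR=-140/9; mL+mR=-20/9 → advance -1; mR−mL=-260/9 → turn -1·90°
n=1: pose=(2,7,E); sL=100/17, sR=100/17; mL=100/17, mR=-150/17; mL+mR=-50/17 → advance -1; mR−mL=-250/17 → turn -1·90°
n=2: pose=(1,7,S); sL=200/29, sR=40; mL=680/29, mR=-1260/29; mL+mR=-20 → advance -1; mR−mL=-1940/29 → turn -1·90°
n=3: pose=(1,8,W); sL=50, sR=25/2; mL=125/4, mR=-75/2; mL+mR=-25/4 → advance -1; mR−mL=-275/4 → turn -1·90°
n=4: pose=(2,8,N); sL=200/9, sR=40/9; mL=40/3, mR=-140/9; mL+mR=-20/9 → advance -1; mR−mL=-260/9 → turn -1·90°
n=5: pose=(2,7,E); sL=100/17, sR=100/17; mL=100/17, mR=-150/17; mL+mR=-50/17 → advance -1; mR−mL=-250/17 → turn -1·90°
n=6: pose=(1,7,S); sL=200/29, sR=40; mL=680/29, mR=-1260/29; mL+mR=-20 → advance -1; mR−mL=-1940/29 → turn -1·90°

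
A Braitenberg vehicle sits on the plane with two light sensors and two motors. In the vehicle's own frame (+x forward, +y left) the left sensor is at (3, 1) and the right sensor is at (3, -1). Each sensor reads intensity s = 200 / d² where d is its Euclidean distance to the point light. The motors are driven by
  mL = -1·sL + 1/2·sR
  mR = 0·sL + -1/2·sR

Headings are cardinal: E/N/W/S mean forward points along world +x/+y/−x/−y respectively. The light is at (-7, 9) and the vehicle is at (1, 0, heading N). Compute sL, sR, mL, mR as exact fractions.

40/17 200/117 -2980/1989 -100/117

left sensor world pos  = (0, 3); dL² = 85
right sensor world pos = (2, 3); dR² = 117
sL = 200/85 = 40/17
sR = 200/117 = 200/117
mL = -1·sL + 1/2·sR = -2980/1989
mR = 0·sL + -1/2·sR = -100/117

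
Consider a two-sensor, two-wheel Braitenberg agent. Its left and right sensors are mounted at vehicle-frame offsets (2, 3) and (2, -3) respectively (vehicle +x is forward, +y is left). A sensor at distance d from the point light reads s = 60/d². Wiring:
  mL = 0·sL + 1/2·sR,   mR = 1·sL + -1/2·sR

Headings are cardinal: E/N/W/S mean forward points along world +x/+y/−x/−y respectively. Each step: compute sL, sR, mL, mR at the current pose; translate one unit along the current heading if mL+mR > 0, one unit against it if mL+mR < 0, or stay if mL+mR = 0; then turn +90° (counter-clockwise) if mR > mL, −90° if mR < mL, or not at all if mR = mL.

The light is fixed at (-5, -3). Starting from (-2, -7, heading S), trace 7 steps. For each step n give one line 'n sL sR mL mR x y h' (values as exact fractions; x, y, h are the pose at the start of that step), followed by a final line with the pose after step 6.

n=0: pose=(-2,-7,S); sL=5/6, sR=5/3; mL=5/6, mR=0; mL+mR=5/6 → advance +1; mR−mL=-5/6 → turn -1·90°
n=1: pose=(-2,-8,W); sL=12/13, sR=12; mL=6, mR=-66/13; mL+mR=12/13 → advance +1; mR−mL=-144/13 → turn -1·90°
n=2: pose=(-3,-8,N); sL=6, sR=30/17; mL=15/17, mR=87/17; mL+mR=6 → advance +1; mR−mL=72/17 → turn +1·90°
n=3: pose=(-3,-7,W); sL=60/49, sR=60; mL=30, mR=-1410/49; mL+mR=60/49 → advance +1; mR−mL=-2880/49 → turn -1·90°
n=4: pose=(-4,-7,N); sL=15/2, sR=3; mL=3/2, mR=6; mL+mR=15/2 → advance +1; mR−mL=9/2 → turn +1·90°
n=5: pose=(-4,-6,W); sL=60/37, sR=60; mL=30, mR=-1050/37; mL+mR=60/37 → advance +1; mR−mL=-2160/37 → turn -1·90°
n=6: pose=(-5,-6,N); sL=6, sR=6; mL=3, mR=3; mL+mR=6 → advance +1; mR−mL=0 → turn +0·90°

0 5/6 5/3 5/6 0 -2 -7 S
1 12/13 12 6 -66/13 -2 -8 W
2 6 30/17 15/17 87/17 -3 -8 N
3 60/49 60 30 -1410/49 -3 -7 W
4 15/2 3 3/2 6 -4 -7 N
5 60/37 60 30 -1050/37 -4 -6 W
6 6 6 3 3 -5 -6 N
final -5 -5 N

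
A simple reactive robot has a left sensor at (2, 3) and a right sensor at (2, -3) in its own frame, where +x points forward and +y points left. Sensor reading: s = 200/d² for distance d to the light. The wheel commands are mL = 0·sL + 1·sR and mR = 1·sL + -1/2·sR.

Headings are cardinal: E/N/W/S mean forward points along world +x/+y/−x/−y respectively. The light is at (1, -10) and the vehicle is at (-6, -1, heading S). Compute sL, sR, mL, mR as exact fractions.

40/13 200/149 200/149 4660/1937

left sensor world pos  = (-3, -3); dL² = 65
right sensor world pos = (-9, -3); dR² = 149
sL = 200/65 = 40/13
sR = 200/149 = 200/149
mL = 0·sL + 1·sR = 200/149
mR = 1·sL + -1/2·sR = 4660/1937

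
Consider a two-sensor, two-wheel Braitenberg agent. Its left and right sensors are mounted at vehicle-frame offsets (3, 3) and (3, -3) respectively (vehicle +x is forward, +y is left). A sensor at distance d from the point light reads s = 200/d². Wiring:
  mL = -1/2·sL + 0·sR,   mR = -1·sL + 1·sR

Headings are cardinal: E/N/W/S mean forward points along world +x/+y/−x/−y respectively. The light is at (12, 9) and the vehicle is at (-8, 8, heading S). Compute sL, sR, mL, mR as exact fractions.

left sensor world pos  = (-5, 5); dL² = 305
right sensor world pos = (-11, 5); dR² = 545
sL = 200/305 = 40/61
sR = 200/545 = 40/109
mL = -1/2·sL + 0·sR = -20/61
mR = -1·sL + 1·sR = -1920/6649

40/61 40/109 -20/61 -1920/6649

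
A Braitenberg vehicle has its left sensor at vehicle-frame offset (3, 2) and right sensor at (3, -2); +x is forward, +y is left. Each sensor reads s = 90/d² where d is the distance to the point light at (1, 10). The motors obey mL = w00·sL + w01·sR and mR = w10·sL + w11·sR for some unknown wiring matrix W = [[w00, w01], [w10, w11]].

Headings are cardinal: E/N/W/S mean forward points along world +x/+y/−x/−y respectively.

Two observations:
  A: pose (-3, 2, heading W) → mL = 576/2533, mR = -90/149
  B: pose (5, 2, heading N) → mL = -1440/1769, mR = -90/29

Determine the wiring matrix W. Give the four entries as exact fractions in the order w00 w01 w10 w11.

-1/2 1/2 -1 0

obs A: pose=(-3,2,W) → sL=90/149, sR=18/17, mL=576/2533, mR=-90/149
obs B: pose=(5,2,N) → sL=90/29, sR=90/61, mL=-1440/1769, mR=-90/29
sensor matrix S = [[90/149, 18/17], [90/29, 90/61]]; det S = -10730880/4480877
solve [mL_A; mL_B] = S·[w00; w01] and [mR_A; mR_B] = S·[w10; w11]:
  w00 = -1/2, w01 = 1/2, w10 = -1, w11 = 0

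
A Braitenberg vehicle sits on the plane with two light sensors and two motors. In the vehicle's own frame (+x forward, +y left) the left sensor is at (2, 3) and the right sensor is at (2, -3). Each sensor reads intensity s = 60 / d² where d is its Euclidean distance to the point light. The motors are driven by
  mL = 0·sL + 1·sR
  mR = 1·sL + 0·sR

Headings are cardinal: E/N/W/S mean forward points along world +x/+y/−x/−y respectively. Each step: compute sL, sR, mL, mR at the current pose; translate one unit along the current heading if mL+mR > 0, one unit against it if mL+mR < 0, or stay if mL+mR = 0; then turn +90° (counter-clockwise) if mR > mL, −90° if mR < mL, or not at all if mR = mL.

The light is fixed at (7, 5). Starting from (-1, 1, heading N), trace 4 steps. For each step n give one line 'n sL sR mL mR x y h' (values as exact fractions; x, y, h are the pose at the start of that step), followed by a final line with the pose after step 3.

0 12/25 60/29 60/29 12/25 -1 1 N
1 5/3 5/6 5/6 5/3 -1 2 E
2 60/101 60/17 60/17 60/101 0 2 N
3 30/13 6/5 6/5 30/13 0 3 E
final 1 3 N

n=0: pose=(-1,1,N); sL=12/25, sR=60/29; mL=60/29, mR=12/25; mL+mR=1848/725 → advance +1; mR−mL=-1152/725 → turn -1·90°
n=1: pose=(-1,2,E); sL=5/3, sR=5/6; mL=5/6, mR=5/3; mL+mR=5/2 → advance +1; mR−mL=5/6 → turn +1·90°
n=2: pose=(0,2,N); sL=60/101, sR=60/17; mL=60/17, mR=60/101; mL+mR=7080/1717 → advance +1; mR−mL=-5040/1717 → turn -1·90°
n=3: pose=(0,3,E); sL=30/13, sR=6/5; mL=6/5, mR=30/13; mL+mR=228/65 → advance +1; mR−mL=72/65 → turn +1·90°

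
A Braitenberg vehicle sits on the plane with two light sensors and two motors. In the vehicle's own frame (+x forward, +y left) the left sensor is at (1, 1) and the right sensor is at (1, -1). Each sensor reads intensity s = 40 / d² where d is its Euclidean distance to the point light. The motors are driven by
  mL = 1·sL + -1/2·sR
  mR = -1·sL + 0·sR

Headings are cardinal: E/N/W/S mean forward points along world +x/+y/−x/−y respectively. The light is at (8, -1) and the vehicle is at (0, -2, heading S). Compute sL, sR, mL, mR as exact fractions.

left sensor world pos  = (1, -3); dL² = 53
right sensor world pos = (-1, -3); dR² = 85
sL = 40/53 = 40/53
sR = 40/85 = 8/17
mL = 1·sL + -1/2·sR = 468/901
mR = -1·sL + 0·sR = -40/53

40/53 8/17 468/901 -40/53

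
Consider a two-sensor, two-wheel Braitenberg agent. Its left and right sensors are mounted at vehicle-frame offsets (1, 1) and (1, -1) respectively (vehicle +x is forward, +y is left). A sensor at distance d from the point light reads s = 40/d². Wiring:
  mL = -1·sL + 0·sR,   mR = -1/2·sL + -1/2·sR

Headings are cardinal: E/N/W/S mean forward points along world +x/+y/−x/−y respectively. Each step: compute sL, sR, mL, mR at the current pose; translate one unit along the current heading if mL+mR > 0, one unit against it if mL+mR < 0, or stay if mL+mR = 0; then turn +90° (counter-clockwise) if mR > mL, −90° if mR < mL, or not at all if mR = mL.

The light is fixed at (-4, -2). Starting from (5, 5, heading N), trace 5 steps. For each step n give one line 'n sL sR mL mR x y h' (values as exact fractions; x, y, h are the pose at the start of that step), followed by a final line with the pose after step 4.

n=0: pose=(5,5,N); sL=5/16, sR=10/41; mL=-5/16, mR=-365/1312; mL+mR=-775/1312 → advance -1; mR−mL=45/1312 → turn +1·90°
n=1: pose=(5,4,W); sL=40/89, sR=40/113; mL=-40/89, mR=-4040/10057; mL+mR=-8560/10057 → advance -1; mR−mL=480/10057 → turn +1·90°
n=2: pose=(6,4,S); sL=20/73, sR=20/53; mL=-20/73, mR=-1260/3869; mL+mR=-2320/3869 → advance -1; mR−mL=-200/3869 → turn -1·90°
n=3: pose=(6,5,W); sL=40/117, sR=8/29; mL=-40/117, mR=-1048/3393; mL+mR=-736/1131 → advance -1; mR−mL=112/3393 → turn +1·90°
n=4: pose=(7,5,S); sL=2/9, sR=5/17; mL=-2/9, mR=-79/306; mL+mR=-49/102 → advance -1; mR−mL=-11/306 → turn -1·90°

0 5/16 10/41 -5/16 -365/1312 5 5 N
1 40/89 40/113 -40/89 -4040/10057 5 4 W
2 20/73 20/53 -20/73 -1260/3869 6 4 S
3 40/117 8/29 -40/117 -1048/3393 6 5 W
4 2/9 5/17 -2/9 -79/306 7 5 S
final 7 6 W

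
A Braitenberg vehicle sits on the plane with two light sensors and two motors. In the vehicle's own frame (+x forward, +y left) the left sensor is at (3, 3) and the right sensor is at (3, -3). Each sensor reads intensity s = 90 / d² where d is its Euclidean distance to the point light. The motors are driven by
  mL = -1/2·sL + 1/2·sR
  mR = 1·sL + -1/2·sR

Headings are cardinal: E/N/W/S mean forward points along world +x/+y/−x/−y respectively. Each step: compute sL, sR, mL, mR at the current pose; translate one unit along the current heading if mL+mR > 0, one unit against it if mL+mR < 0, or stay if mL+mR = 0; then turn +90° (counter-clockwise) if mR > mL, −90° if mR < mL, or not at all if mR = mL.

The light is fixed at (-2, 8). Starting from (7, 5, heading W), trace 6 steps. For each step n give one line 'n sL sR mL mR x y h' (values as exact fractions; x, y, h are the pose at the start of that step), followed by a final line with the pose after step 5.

n=0: pose=(7,5,W); sL=5/4, sR=5/2; mL=5/8, mR=0; mL+mR=5/8 → advance +1; mR−mL=-5/8 → turn -1·90°
n=1: pose=(6,5,N); sL=18/5, sR=90/121; mL=-864/605, mR=1953/605; mL+mR=9/5 → advance +1; mR−mL=2817/605 → turn +1·90°
n=2: pose=(6,6,W); sL=9/5, sR=45/13; mL=54/65, mR=9/130; mL+mR=9/10 → advance +1; mR−mL=-99/130 → turn -1·90°
n=3: pose=(5,6,N); sL=90/17, sR=90/101; mL=-3780/1717, mR=8325/1717; mL+mR=45/17 → advance +1; mR−mL=12105/1717 → turn +1·90°
n=4: pose=(5,7,W); sL=45/16, sR=9/2; mL=27/32, mR=9/16; mL+mR=45/32 → advance +1; mR−mL=-9/32 → turn -1·90°
n=5: pose=(4,7,N); sL=90/13, sR=18/17; mL=-648/221, mR=1413/221; mL+mR=45/13 → advance +1; mR−mL=2061/221 → turn +1·90°

0 5/4 5/2 5/8 0 7 5 W
1 18/5 90/121 -864/605 1953/605 6 5 N
2 9/5 45/13 54/65 9/130 6 6 W
3 90/17 90/101 -3780/1717 8325/1717 5 6 N
4 45/16 9/2 27/32 9/16 5 7 W
5 90/13 18/17 -648/221 1413/221 4 7 N
final 4 8 W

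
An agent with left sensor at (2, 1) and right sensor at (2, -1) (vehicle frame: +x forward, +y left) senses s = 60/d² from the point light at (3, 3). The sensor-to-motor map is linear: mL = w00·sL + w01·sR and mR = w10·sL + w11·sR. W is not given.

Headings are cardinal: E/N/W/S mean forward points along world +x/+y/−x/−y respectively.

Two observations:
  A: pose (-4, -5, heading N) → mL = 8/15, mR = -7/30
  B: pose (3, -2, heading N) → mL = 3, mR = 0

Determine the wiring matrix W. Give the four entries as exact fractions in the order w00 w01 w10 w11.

-1/2 1 1 -1

obs A: pose=(-4,-5,N) → sL=3/5, sR=5/6, mL=8/15, mR=-7/30
obs B: pose=(3,-2,N) → sL=6, sR=6, mL=3, mR=0
sensor matrix S = [[3/5, 5/6], [6, 6]]; det S = -7/5
solve [mL_A; mL_B] = S·[w00; w01] and [mR_A; mR_B] = S·[w10; w11]:
  w00 = -1/2, w01 = 1, w10 = 1, w11 = -1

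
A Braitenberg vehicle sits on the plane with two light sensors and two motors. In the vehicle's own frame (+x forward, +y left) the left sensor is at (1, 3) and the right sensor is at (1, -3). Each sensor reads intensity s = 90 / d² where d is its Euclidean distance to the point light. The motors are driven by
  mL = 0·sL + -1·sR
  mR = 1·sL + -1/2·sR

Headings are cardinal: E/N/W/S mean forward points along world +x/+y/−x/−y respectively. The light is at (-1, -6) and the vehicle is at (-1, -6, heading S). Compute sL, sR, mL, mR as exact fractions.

left sensor world pos  = (2, -7); dL² = 10
right sensor world pos = (-4, -7); dR² = 10
sL = 90/10 = 9
sR = 90/10 = 9
mL = 0·sL + -1·sR = -9
mR = 1·sL + -1/2·sR = 9/2

9 9 -9 9/2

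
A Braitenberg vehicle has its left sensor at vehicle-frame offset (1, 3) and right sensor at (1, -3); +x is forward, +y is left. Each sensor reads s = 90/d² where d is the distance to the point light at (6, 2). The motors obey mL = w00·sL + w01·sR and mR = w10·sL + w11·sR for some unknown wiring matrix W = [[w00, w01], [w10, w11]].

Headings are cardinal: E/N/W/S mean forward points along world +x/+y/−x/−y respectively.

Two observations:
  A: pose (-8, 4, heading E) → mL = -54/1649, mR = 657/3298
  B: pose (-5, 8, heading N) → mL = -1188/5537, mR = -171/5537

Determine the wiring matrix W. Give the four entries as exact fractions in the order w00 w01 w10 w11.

1/2 -1/2 1 -1/2

obs A: pose=(-8,4,E) → sL=45/97, sR=9/17, mL=-54/1649, mR=657/3298
obs B: pose=(-5,8,N) → sL=18/49, sR=90/113, mL=-1188/5537, mR=-171/5537
sensor matrix S = [[45/97, 9/17], [18/49, 90/113]]; det S = 1597968/9130513
solve [mL_A; mL_B] = S·[w00; w01] and [mR_A; mR_B] = S·[w10; w11]:
  w00 = 1/2, w01 = -1/2, w10 = 1, w11 = -1/2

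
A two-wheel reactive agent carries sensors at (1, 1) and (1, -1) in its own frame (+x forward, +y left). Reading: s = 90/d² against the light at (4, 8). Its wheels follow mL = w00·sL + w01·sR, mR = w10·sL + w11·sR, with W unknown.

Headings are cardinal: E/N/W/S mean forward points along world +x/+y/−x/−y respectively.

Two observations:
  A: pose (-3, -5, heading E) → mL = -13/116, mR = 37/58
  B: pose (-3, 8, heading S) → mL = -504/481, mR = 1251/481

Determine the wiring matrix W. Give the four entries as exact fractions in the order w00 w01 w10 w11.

obs A: pose=(-3,-5,E) → sL=1/2, sR=45/116, mL=-13/116, mR=37/58
obs B: pose=(-3,8,S) → sL=90/37, sR=18/13, mL=-504/481, mR=1251/481
sensor matrix S = [[1/2, 45/116], [90/37, 18/13]]; det S = -7011/27898
solve [mL_A; mL_B] = S·[w00; w01] and [mR_A; mR_B] = S·[w10; w11]:
  w00 = -1, w01 = 1, w10 = 1/2, w11 = 1

-1 1 1/2 1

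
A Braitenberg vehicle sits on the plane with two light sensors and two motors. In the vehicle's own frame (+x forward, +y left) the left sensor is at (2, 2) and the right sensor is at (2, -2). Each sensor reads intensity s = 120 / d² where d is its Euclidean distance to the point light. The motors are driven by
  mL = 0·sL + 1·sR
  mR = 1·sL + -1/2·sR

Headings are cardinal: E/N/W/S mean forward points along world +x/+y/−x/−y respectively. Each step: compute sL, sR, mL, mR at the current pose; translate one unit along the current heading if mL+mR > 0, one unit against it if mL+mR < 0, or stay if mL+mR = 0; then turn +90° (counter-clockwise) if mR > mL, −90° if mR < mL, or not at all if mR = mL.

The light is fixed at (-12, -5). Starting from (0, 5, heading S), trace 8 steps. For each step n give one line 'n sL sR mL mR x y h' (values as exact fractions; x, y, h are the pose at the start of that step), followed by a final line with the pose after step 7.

n=0: pose=(0,5,S); sL=6/13, sR=30/41; mL=30/41, mR=51/533; mL+mR=441/533 → advance +1; mR−mL=-339/533 → turn -1·90°
n=1: pose=(0,4,W); sL=120/149, sR=120/221; mL=120/221, mR=17580/32929; mL+mR=35460/32929 → advance +1; mR−mL=-300/32929 → turn -1·90°
n=2: pose=(-1,4,N); sL=60/101, sR=12/29; mL=12/29, mR=1134/2929; mL+mR=2346/2929 → advance +1; mR−mL=-78/2929 → turn -1·90°
n=3: pose=(-1,5,E); sL=120/313, sR=120/233; mL=120/233, mR=9180/72929; mL+mR=46740/72929 → advance +1; mR−mL=-28380/72929 → turn -1·90°
n=4: pose=(0,5,S); sL=6/13, sR=30/41; mL=30/41, mR=51/533; mL+mR=441/533 → advance +1; mR−mL=-339/533 → turn -1·90°
n=5: pose=(0,4,W); sL=120/149, sR=120/221; mL=120/221, mR=17580/32929; mL+mR=35460/32929 → advance +1; mR−mL=-300/32929 → turn -1·90°
n=6: pose=(-1,4,N); sL=60/101, sR=12/29; mL=12/29, mR=1134/2929; mL+mR=2346/2929 → advance +1; mR−mL=-78/2929 → turn -1·90°
n=7: pose=(-1,5,E); sL=120/313, sR=120/233; mL=120/233, mR=9180/72929; mL+mR=46740/72929 → advance +1; mR−mL=-28380/72929 → turn -1·90°

0 6/13 30/41 30/41 51/533 0 5 S
1 120/149 120/221 120/221 17580/32929 0 4 W
2 60/101 12/29 12/29 1134/2929 -1 4 N
3 120/313 120/233 120/233 9180/72929 -1 5 E
4 6/13 30/41 30/41 51/533 0 5 S
5 120/149 120/221 120/221 17580/32929 0 4 W
6 60/101 12/29 12/29 1134/2929 -1 4 N
7 120/313 120/233 120/233 9180/72929 -1 5 E
final 0 5 S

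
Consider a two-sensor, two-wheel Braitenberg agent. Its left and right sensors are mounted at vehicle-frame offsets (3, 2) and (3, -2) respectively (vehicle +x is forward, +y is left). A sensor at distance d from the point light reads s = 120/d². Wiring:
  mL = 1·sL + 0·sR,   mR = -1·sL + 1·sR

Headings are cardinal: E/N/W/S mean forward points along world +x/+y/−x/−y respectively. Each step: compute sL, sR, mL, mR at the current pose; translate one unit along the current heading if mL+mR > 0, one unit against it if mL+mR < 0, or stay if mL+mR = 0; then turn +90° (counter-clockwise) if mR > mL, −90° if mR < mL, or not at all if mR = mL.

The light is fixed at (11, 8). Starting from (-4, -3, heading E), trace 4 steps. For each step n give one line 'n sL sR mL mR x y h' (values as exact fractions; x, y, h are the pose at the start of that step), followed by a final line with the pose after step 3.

n=0: pose=(-4,-3,E); sL=8/15, sR=120/313; mL=8/15, mR=-704/4695; mL+mR=120/313 → advance +1; mR−mL=-3208/4695 → turn -1·90°
n=1: pose=(-3,-3,S); sL=6/17, sR=30/113; mL=6/17, mR=-168/1921; mL+mR=30/113 → advance +1; mR−mL=-846/1921 → turn -1·90°
n=2: pose=(-3,-4,W); sL=24/97, sR=120/389; mL=24/97, mR=2304/37733; mL+mR=120/389 → advance +1; mR−mL=-7032/37733 → turn -1·90°
n=3: pose=(-4,-4,N); sL=12/37, sR=12/25; mL=12/37, mR=144/925; mL+mR=12/25 → advance +1; mR−mL=-156/925 → turn -1·90°

0 8/15 120/313 8/15 -704/4695 -4 -3 E
1 6/17 30/113 6/17 -168/1921 -3 -3 S
2 24/97 120/389 24/97 2304/37733 -3 -4 W
3 12/37 12/25 12/37 144/925 -4 -4 N
final -4 -3 E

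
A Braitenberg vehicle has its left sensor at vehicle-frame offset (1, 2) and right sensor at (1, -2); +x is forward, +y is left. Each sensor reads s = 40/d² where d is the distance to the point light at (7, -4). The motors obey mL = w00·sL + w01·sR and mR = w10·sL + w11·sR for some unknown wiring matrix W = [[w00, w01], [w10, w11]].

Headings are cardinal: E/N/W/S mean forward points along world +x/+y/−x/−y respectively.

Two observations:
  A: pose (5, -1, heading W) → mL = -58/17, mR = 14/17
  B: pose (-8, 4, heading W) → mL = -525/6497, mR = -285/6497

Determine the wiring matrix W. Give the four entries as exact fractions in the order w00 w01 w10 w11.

-1 1/2 1/2 -1

obs A: pose=(5,-1,W) → sL=4, sR=20/17, mL=-58/17, mR=14/17
obs B: pose=(-8,4,W) → sL=10/73, sR=10/89, mL=-525/6497, mR=-285/6497
sensor matrix S = [[4, 20/17], [10/73, 10/89]]; det S = 31840/110449
solve [mL_A; mL_B] = S·[w00; w01] and [mR_A; mR_B] = S·[w10; w11]:
  w00 = -1, w01 = 1/2, w10 = 1/2, w11 = -1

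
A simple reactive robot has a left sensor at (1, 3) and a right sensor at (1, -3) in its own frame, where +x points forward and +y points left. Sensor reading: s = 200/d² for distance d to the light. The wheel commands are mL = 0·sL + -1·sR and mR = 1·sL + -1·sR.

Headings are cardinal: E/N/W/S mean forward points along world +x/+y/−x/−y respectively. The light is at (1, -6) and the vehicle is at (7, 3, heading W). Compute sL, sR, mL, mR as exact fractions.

left sensor world pos  = (6, 0); dL² = 61
right sensor world pos = (6, 6); dR² = 169
sL = 200/61 = 200/61
sR = 200/169 = 200/169
mL = 0·sL + -1·sR = -200/169
mR = 1·sL + -1·sR = 21600/10309

200/61 200/169 -200/169 21600/10309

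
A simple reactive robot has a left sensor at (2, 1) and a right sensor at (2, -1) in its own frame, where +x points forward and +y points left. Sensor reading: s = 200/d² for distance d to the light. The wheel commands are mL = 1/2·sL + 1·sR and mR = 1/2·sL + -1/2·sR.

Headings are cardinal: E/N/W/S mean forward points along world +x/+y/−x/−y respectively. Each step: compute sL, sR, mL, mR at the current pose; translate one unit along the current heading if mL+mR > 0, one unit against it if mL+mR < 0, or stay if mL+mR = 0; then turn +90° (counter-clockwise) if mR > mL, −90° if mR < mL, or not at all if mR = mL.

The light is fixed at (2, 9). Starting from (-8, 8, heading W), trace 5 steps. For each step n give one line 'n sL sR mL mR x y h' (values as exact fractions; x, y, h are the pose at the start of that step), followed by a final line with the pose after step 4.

0 50/37 25/18 1375/666 -25/1332 -8 8 W
1 40/29 200/101 7820/2929 -880/2929 -9 8 N
2 100/41 100/41 150/41 0 -9 9 E
3 40/17 8/5 236/85 32/85 -8 9 S
4 50/37 25/18 1375/666 -25/1332 -8 8 W
final -9 8 N

n=0: pose=(-8,8,W); sL=50/37, sR=25/18; mL=1375/666, mR=-25/1332; mL+mR=2725/1332 → advance +1; mR−mL=-25/12 → turn -1·90°
n=1: pose=(-9,8,N); sL=40/29, sR=200/101; mL=7820/2929, mR=-880/2929; mL+mR=6940/2929 → advance +1; mR−mL=-300/101 → turn -1·90°
n=2: pose=(-9,9,E); sL=100/41, sR=100/41; mL=150/41, mR=0; mL+mR=150/41 → advance +1; mR−mL=-150/41 → turn -1·90°
n=3: pose=(-8,9,S); sL=40/17, sR=8/5; mL=236/85, mR=32/85; mL+mR=268/85 → advance +1; mR−mL=-12/5 → turn -1·90°
n=4: pose=(-8,8,W); sL=50/37, sR=25/18; mL=1375/666, mR=-25/1332; mL+mR=2725/1332 → advance +1; mR−mL=-25/12 → turn -1·90°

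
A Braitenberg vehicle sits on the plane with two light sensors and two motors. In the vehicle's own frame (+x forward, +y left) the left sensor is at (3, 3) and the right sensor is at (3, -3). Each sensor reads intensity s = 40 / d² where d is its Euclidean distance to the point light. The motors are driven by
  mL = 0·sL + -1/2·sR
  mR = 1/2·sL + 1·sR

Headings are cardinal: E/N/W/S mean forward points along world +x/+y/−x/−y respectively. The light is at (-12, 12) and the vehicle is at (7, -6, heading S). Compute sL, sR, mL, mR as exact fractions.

left sensor world pos  = (10, -9); dL² = 925
right sensor world pos = (4, -9); dR² = 697
sL = 40/925 = 8/185
sR = 40/697 = 40/697
mL = 0·sL + -1/2·sR = -20/697
mR = 1/2·sL + 1·sR = 10188/128945

8/185 40/697 -20/697 10188/128945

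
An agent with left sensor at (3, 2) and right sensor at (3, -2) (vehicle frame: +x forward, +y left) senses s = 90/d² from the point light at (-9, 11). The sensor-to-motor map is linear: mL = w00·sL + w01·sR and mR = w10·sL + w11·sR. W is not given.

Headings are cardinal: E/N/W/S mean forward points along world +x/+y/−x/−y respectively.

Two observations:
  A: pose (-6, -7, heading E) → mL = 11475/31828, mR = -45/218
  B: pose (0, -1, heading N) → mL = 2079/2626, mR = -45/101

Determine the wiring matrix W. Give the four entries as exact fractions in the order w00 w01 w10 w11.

obs A: pose=(-6,-7,E) → sL=45/146, sR=45/218, mL=11475/31828, mR=-45/218
obs B: pose=(0,-1,N) → sL=9/13, sR=45/101, mL=2079/2626, mR=-45/101
sensor matrix S = [[45/146, 45/218], [9/13, 45/101]]; det S = -58320/10447541
solve [mL_A; mL_B] = S·[w00; w01] and [mR_A; mR_B] = S·[w10; w11]:
  w00 = 1/2, w01 = 1, w10 = 0, w11 = -1

1/2 1 0 -1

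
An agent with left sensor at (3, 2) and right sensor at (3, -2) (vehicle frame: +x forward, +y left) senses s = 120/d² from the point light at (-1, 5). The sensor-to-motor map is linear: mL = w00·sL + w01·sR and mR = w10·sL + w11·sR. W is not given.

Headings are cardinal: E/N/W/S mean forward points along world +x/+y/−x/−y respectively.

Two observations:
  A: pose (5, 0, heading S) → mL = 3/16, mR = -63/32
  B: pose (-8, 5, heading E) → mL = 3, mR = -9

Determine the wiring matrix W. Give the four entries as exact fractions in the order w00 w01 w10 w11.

1 -1/2 -1/2 -1

obs A: pose=(5,0,S) → sL=15/16, sR=3/2, mL=3/16, mR=-63/32
obs B: pose=(-8,5,E) → sL=6, sR=6, mL=3, mR=-9
sensor matrix S = [[15/16, 3/2], [6, 6]]; det S = -27/8
solve [mL_A; mL_B] = S·[w00; w01] and [mR_A; mR_B] = S·[w10; w11]:
  w00 = 1, w01 = -1/2, w10 = -1/2, w11 = -1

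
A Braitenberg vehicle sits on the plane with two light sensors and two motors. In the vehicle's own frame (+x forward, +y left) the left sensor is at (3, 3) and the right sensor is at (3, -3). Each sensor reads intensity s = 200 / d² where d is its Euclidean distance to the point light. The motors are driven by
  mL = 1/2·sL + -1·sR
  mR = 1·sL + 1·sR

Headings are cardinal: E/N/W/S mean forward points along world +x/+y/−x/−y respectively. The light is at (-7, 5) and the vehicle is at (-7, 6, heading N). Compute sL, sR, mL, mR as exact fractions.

left sensor world pos  = (-10, 9); dL² = 25
right sensor world pos = (-4, 9); dR² = 25
sL = 200/25 = 8
sR = 200/25 = 8
mL = 1/2·sL + -1·sR = -4
mR = 1·sL + 1·sR = 16

8 8 -4 16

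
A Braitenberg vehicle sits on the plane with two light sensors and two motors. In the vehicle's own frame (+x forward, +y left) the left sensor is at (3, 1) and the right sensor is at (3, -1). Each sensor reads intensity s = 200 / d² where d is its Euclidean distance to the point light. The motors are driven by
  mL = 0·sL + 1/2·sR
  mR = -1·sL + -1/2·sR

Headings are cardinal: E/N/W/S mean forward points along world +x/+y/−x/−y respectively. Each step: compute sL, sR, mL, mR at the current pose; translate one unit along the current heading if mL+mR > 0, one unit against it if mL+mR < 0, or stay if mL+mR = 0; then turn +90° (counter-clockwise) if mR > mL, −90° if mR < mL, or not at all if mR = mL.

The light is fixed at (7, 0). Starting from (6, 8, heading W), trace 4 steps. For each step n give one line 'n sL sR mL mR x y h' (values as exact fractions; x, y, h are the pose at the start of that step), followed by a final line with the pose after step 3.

0 40/13 200/97 100/97 -5180/1261 6 8 W
1 100/61 100/61 50/61 -150/61 7 8 N
2 200/73 40/9 20/9 -3260/657 7 7 E
3 25/2 10 5 -35/2 6 7 S
final 6 8 W

n=0: pose=(6,8,W); sL=40/13, sR=200/97; mL=100/97, mR=-5180/1261; mL+mR=-40/13 → advance -1; mR−mL=-6480/1261 → turn -1·90°
n=1: pose=(7,8,N); sL=100/61, sR=100/61; mL=50/61, mR=-150/61; mL+mR=-100/61 → advance -1; mR−mL=-200/61 → turn -1·90°
n=2: pose=(7,7,E); sL=200/73, sR=40/9; mL=20/9, mR=-3260/657; mL+mR=-200/73 → advance -1; mR−mL=-4720/657 → turn -1·90°
n=3: pose=(6,7,S); sL=25/2, sR=10; mL=5, mR=-35/2; mL+mR=-25/2 → advance -1; mR−mL=-45/2 → turn -1·90°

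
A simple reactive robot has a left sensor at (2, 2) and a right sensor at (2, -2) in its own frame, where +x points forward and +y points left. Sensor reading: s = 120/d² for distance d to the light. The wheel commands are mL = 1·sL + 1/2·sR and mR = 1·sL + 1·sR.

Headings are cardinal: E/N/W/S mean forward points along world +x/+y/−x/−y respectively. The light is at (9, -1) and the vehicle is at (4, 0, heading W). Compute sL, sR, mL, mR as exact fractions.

12/5 60/29 498/145 648/145

left sensor world pos  = (2, -2); dL² = 50
right sensor world pos = (2, 2); dR² = 58
sL = 120/50 = 12/5
sR = 120/58 = 60/29
mL = 1·sL + 1/2·sR = 498/145
mR = 1·sL + 1·sR = 648/145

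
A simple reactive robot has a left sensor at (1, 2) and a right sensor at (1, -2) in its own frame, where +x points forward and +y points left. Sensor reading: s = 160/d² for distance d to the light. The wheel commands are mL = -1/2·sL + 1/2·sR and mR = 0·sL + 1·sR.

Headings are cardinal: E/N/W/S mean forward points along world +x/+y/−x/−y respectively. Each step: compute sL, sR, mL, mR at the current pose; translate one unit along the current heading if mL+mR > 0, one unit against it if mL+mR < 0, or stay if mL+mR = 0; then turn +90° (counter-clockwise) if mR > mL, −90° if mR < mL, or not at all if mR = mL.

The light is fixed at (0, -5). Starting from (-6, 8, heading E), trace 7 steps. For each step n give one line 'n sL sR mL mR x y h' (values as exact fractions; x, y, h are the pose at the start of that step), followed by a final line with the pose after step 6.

0 16/25 80/73 416/1825 80/73 -6 8 E
1 32/49 32/41 128/2009 32/41 -5 8 N
2 8/9 40/73 -112/657 40/73 -5 9 W
3 32/37 160/233 -768/8621 160/233 -6 9 S
4 16/25 80/73 416/1825 80/73 -6 8 E
5 32/49 32/41 128/2009 32/41 -5 8 N
6 8/9 40/73 -112/657 40/73 -5 9 W
final -6 9 S

n=0: pose=(-6,8,E); sL=16/25, sR=80/73; mL=416/1825, mR=80/73; mL+mR=2416/1825 → advance +1; mR−mL=1584/1825 → turn +1·90°
n=1: pose=(-5,8,N); sL=32/49, sR=32/41; mL=128/2009, mR=32/41; mL+mR=1696/2009 → advance +1; mR−mL=1440/2009 → turn +1·90°
n=2: pose=(-5,9,W); sL=8/9, sR=40/73; mL=-112/657, mR=40/73; mL+mR=248/657 → advance +1; mR−mL=472/657 → turn +1·90°
n=3: pose=(-6,9,S); sL=32/37, sR=160/233; mL=-768/8621, mR=160/233; mL+mR=5152/8621 → advance +1; mR−mL=6688/8621 → turn +1·90°
n=4: pose=(-6,8,E); sL=16/25, sR=80/73; mL=416/1825, mR=80/73; mL+mR=2416/1825 → advance +1; mR−mL=1584/1825 → turn +1·90°
n=5: pose=(-5,8,N); sL=32/49, sR=32/41; mL=128/2009, mR=32/41; mL+mR=1696/2009 → advance +1; mR−mL=1440/2009 → turn +1·90°
n=6: pose=(-5,9,W); sL=8/9, sR=40/73; mL=-112/657, mR=40/73; mL+mR=248/657 → advance +1; mR−mL=472/657 → turn +1·90°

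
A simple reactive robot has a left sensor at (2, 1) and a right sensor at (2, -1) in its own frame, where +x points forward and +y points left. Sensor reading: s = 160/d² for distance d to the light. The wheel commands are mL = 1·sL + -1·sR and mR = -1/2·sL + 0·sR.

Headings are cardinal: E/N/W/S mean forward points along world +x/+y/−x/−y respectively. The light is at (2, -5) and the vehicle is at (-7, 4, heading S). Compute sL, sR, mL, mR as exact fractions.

left sensor world pos  = (-6, 2); dL² = 113
right sensor world pos = (-8, 2); dR² = 149
sL = 160/113 = 160/113
sR = 160/149 = 160/149
mL = 1·sL + -1·sR = 5760/16837
mR = -1/2·sL + 0·sR = -80/113

160/113 160/149 5760/16837 -80/113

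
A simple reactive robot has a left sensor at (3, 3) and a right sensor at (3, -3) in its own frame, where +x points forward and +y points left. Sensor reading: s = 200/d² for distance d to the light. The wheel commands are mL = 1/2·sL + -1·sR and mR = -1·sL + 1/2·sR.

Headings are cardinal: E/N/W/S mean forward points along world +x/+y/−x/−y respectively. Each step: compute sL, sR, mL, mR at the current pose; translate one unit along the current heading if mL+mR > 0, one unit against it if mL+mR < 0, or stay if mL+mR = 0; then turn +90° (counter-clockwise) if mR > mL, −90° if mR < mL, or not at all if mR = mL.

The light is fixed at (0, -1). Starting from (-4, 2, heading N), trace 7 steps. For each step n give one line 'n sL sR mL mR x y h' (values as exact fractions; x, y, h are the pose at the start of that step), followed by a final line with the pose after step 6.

n=0: pose=(-4,2,N); sL=40/17, sR=200/37; mL=-2660/629, mR=220/629; mL+mR=-2440/629 → advance -1; mR−mL=2880/629 → turn +1·90°
n=1: pose=(-4,1,W); sL=4, sR=100/37; mL=-26/37, mR=-98/37; mL+mR=-124/37 → advance -1; mR−mL=-72/37 → turn -1·90°
n=2: pose=(-3,1,N); sL=200/61, sR=8; mL=-388/61, mR=44/61; mL+mR=-344/61 → advance -1; mR−mL=432/61 → turn +1·90°
n=3: pose=(-3,0,W); sL=5, sR=50/13; mL=-35/26, mR=-40/13; mL+mR=-115/26 → advance -1; mR−mL=-45/26 → turn -1·90°
n=4: pose=(-2,0,N); sL=200/41, sR=200/17; mL=-6500/697, mR=700/697; mL+mR=-5800/697 → advance -1; mR−mL=7200/697 → turn +1·90°
n=5: pose=(-2,-1,W); sL=100/17, sR=100/17; mL=-50/17, mR=-50/17; mL+mR=-100/17 → advance -1; mR−mL=0 → turn +0·90°
n=6: pose=(-1,-1,W); sL=8, sR=8; mL=-4, mR=-4; mL+mR=-8 → advance -1; mR−mL=0 → turn +0·90°

0 40/17 200/37 -2660/629 220/629 -4 2 N
1 4 100/37 -26/37 -98/37 -4 1 W
2 200/61 8 -388/61 44/61 -3 1 N
3 5 50/13 -35/26 -40/13 -3 0 W
4 200/41 200/17 -6500/697 700/697 -2 0 N
5 100/17 100/17 -50/17 -50/17 -2 -1 W
6 8 8 -4 -4 -1 -1 W
final 0 -1 W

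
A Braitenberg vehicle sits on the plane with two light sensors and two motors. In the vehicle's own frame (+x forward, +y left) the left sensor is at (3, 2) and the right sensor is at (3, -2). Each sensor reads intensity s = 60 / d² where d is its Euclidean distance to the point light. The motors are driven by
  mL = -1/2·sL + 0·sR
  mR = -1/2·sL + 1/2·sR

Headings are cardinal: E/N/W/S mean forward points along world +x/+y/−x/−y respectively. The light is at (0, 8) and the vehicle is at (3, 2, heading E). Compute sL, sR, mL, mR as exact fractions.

left sensor world pos  = (6, 4); dL² = 52
right sensor world pos = (6, 0); dR² = 100
sL = 60/52 = 15/13
sR = 60/100 = 3/5
mL = -1/2·sL + 0·sR = -15/26
mR = -1/2·sL + 1/2·sR = -18/65

15/13 3/5 -15/26 -18/65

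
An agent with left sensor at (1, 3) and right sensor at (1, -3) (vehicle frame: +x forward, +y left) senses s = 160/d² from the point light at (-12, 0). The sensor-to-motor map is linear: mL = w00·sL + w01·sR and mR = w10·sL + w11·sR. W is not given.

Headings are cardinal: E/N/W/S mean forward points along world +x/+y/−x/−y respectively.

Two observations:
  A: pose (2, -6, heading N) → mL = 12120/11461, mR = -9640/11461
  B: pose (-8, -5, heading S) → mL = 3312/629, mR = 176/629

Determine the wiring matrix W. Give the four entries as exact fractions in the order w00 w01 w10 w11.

1/2 1 -1 1/2

obs A: pose=(2,-6,N) → sL=80/73, sR=80/157, mL=12120/11461, mR=-9640/11461
obs B: pose=(-8,-5,S) → sL=32/17, sR=160/37, mL=3312/629, mR=176/629
sensor matrix S = [[80/73, 80/157], [32/17, 160/37]]; det S = 27248640/7208969
solve [mL_A; mL_B] = S·[w00; w01] and [mR_A; mR_B] = S·[w10; w11]:
  w00 = 1/2, w01 = 1, w10 = -1, w11 = 1/2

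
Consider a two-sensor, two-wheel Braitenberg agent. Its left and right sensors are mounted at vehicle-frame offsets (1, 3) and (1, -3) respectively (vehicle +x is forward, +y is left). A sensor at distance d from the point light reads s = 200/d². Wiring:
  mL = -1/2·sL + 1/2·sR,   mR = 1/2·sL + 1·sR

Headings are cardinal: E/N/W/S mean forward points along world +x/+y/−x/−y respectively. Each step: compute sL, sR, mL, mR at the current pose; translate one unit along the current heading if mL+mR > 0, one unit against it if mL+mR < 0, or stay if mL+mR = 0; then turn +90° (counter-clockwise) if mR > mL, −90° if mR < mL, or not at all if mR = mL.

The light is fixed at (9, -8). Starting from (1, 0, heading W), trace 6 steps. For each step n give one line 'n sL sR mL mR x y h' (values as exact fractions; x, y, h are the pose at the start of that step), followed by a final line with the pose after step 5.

0 100/53 100/101 -2400/5353 10350/5353 1 0 W
1 40/17 200/193 -2160/3281 7260/3281 0 0 S
2 50/41 5/2 105/164 255/82 0 -1 E
3 40/37 200/89 1920/3293 9180/3293 1 -1 N
4 100/53 100/101 -2400/5353 10350/5353 1 0 W
5 40/17 200/193 -2160/3281 7260/3281 0 0 S
final 0 -1 E

n=0: pose=(1,0,W); sL=100/53, sR=100/101; mL=-2400/5353, mR=10350/5353; mL+mR=150/101 → advance +1; mR−mL=12750/5353 → turn +1·90°
n=1: pose=(0,0,S); sL=40/17, sR=200/193; mL=-2160/3281, mR=7260/3281; mL+mR=300/193 → advance +1; mR−mL=9420/3281 → turn +1·90°
n=2: pose=(0,-1,E); sL=50/41, sR=5/2; mL=105/164, mR=255/82; mL+mR=15/4 → advance +1; mR−mL=405/164 → turn +1·90°
n=3: pose=(1,-1,N); sL=40/37, sR=200/89; mL=1920/3293, mR=9180/3293; mL+mR=300/89 → advance +1; mR−mL=7260/3293 → turn +1·90°
n=4: pose=(1,0,W); sL=100/53, sR=100/101; mL=-2400/5353, mR=10350/5353; mL+mR=150/101 → advance +1; mR−mL=12750/5353 → turn +1·90°
n=5: pose=(0,0,S); sL=40/17, sR=200/193; mL=-2160/3281, mR=7260/3281; mL+mR=300/193 → advance +1; mR−mL=9420/3281 → turn +1·90°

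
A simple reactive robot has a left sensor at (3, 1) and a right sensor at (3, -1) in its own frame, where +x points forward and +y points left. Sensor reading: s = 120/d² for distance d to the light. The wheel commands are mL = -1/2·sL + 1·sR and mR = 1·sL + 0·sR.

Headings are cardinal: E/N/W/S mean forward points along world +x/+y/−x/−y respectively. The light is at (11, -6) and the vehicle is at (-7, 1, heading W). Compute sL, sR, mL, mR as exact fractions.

40/159 24/101 1796/16059 40/159

left sensor world pos  = (-10, 0); dL² = 477
right sensor world pos = (-10, 2); dR² = 505
sL = 120/477 = 40/159
sR = 120/505 = 24/101
mL = -1/2·sL + 1·sR = 1796/16059
mR = 1·sL + 0·sR = 40/159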